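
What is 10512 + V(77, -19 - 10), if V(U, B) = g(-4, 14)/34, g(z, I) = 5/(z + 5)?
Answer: 357413/34 ≈ 10512.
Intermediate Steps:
g(z, I) = 5/(5 + z)
V(U, B) = 5/34 (V(U, B) = (5/(5 - 4))/34 = (5/1)*(1/34) = (5*1)*(1/34) = 5*(1/34) = 5/34)
10512 + V(77, -19 - 10) = 10512 + 5/34 = 357413/34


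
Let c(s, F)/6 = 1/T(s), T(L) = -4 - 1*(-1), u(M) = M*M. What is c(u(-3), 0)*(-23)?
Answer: 46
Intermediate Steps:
u(M) = M²
T(L) = -3 (T(L) = -4 + 1 = -3)
c(s, F) = -2 (c(s, F) = 6/(-3) = 6*(-⅓) = -2)
c(u(-3), 0)*(-23) = -2*(-23) = 46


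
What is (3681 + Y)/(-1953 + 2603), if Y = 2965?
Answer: 3323/325 ≈ 10.225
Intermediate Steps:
(3681 + Y)/(-1953 + 2603) = (3681 + 2965)/(-1953 + 2603) = 6646/650 = 6646*(1/650) = 3323/325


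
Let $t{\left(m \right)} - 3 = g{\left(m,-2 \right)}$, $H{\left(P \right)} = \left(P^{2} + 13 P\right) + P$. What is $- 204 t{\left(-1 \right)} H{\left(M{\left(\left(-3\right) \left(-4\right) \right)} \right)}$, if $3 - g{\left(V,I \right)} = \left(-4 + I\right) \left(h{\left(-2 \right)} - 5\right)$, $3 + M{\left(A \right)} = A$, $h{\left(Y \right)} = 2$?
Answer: $506736$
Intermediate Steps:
$M{\left(A \right)} = -3 + A$
$H{\left(P \right)} = P^{2} + 14 P$
$g{\left(V,I \right)} = -9 + 3 I$ ($g{\left(V,I \right)} = 3 - \left(-4 + I\right) \left(2 - 5\right) = 3 - \left(-4 + I\right) \left(-3\right) = 3 - \left(12 - 3 I\right) = 3 + \left(-12 + 3 I\right) = -9 + 3 I$)
$t{\left(m \right)} = -12$ ($t{\left(m \right)} = 3 + \left(-9 + 3 \left(-2\right)\right) = 3 - 15 = -12$)
$- 204 t{\left(-1 \right)} H{\left(M{\left(\left(-3\right) \left(-4\right) \right)} \right)} = \left(-204\right) \left(-12\right) \left(-3 - -12\right) \left(14 - -9\right) = 2448 \left(-3 + 12\right) \left(14 + \left(-3 + 12\right)\right) = 2448 \cdot 9 \left(14 + 9\right) = 2448 \cdot 9 \cdot 23 = 2448 \cdot 207 = 506736$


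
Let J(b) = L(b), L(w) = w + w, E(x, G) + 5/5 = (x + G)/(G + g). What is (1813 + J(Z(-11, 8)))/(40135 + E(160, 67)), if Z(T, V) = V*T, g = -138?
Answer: 116227/2849287 ≈ 0.040792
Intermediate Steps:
Z(T, V) = T*V
E(x, G) = -1 + (G + x)/(-138 + G) (E(x, G) = -1 + (x + G)/(G - 138) = -1 + (G + x)/(-138 + G))
L(w) = 2*w
J(b) = 2*b
(1813 + J(Z(-11, 8)))/(40135 + E(160, 67)) = (1813 + 2*(-11*8))/(40135 + (138 + 160)/(-138 + 67)) = (1813 + 2*(-88))/(40135 + 298/(-71)) = (1813 - 176)/(40135 - 1/71*298) = 1637/(40135 - 298/71) = 1637/(2849287/71) = 1637*(71/2849287) = 116227/2849287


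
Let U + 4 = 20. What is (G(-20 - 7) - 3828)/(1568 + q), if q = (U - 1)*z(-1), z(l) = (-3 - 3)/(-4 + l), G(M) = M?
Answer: -3855/1586 ≈ -2.4306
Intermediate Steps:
U = 16 (U = -4 + 20 = 16)
z(l) = -6/(-4 + l)
q = 18 (q = (16 - 1)*(-6/(-4 - 1)) = 15*(-6/(-5)) = 15*(-6*(-⅕)) = 15*(6/5) = 18)
(G(-20 - 7) - 3828)/(1568 + q) = ((-20 - 7) - 3828)/(1568 + 18) = (-27 - 3828)/1586 = -3855*1/1586 = -3855/1586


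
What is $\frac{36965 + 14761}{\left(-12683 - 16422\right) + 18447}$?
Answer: $- \frac{25863}{5329} \approx -4.8533$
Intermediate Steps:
$\frac{36965 + 14761}{\left(-12683 - 16422\right) + 18447} = \frac{51726}{\left(-12683 - 16422\right) + 18447} = \frac{51726}{-29105 + 18447} = \frac{51726}{-10658} = 51726 \left(- \frac{1}{10658}\right) = - \frac{25863}{5329}$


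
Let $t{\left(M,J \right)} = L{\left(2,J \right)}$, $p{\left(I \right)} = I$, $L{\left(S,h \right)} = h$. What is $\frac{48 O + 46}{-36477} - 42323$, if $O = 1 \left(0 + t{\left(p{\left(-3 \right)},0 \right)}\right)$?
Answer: $- \frac{1543816117}{36477} \approx -42323.0$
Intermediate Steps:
$t{\left(M,J \right)} = J$
$O = 0$ ($O = 1 \left(0 + 0\right) = 1 \cdot 0 = 0$)
$\frac{48 O + 46}{-36477} - 42323 = \frac{48 \cdot 0 + 46}{-36477} - 42323 = \left(0 + 46\right) \left(- \frac{1}{36477}\right) - 42323 = 46 \left(- \frac{1}{36477}\right) - 42323 = - \frac{46}{36477} - 42323 = - \frac{1543816117}{36477}$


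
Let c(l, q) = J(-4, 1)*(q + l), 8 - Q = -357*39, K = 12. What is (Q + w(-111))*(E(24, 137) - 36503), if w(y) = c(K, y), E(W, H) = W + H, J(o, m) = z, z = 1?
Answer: -502682544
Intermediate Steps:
J(o, m) = 1
Q = 13931 (Q = 8 - (-357)*39 = 8 - 1*(-13923) = 8 + 13923 = 13931)
c(l, q) = l + q (c(l, q) = 1*(q + l) = 1*(l + q) = l + q)
E(W, H) = H + W
w(y) = 12 + y
(Q + w(-111))*(E(24, 137) - 36503) = (13931 + (12 - 111))*((137 + 24) - 36503) = (13931 - 99)*(161 - 36503) = 13832*(-36342) = -502682544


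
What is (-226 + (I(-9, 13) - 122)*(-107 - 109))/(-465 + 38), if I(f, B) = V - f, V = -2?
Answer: -24614/427 ≈ -57.644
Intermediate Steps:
I(f, B) = -2 - f
(-226 + (I(-9, 13) - 122)*(-107 - 109))/(-465 + 38) = (-226 + ((-2 - 1*(-9)) - 122)*(-107 - 109))/(-465 + 38) = (-226 + ((-2 + 9) - 122)*(-216))/(-427) = (-226 + (7 - 122)*(-216))*(-1/427) = (-226 - 115*(-216))*(-1/427) = (-226 + 24840)*(-1/427) = 24614*(-1/427) = -24614/427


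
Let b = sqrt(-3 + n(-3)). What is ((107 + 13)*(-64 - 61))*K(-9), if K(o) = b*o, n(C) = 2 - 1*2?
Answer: 135000*I*sqrt(3) ≈ 2.3383e+5*I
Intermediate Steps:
n(C) = 0 (n(C) = 2 - 2 = 0)
b = I*sqrt(3) (b = sqrt(-3 + 0) = sqrt(-3) = I*sqrt(3) ≈ 1.732*I)
K(o) = I*o*sqrt(3) (K(o) = (I*sqrt(3))*o = I*o*sqrt(3))
((107 + 13)*(-64 - 61))*K(-9) = ((107 + 13)*(-64 - 61))*(I*(-9)*sqrt(3)) = (120*(-125))*(-9*I*sqrt(3)) = -(-135000)*I*sqrt(3) = 135000*I*sqrt(3)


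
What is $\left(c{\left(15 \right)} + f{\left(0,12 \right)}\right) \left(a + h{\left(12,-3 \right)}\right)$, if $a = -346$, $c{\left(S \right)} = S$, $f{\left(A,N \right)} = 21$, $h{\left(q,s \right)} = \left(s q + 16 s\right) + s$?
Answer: $-15588$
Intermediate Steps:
$h{\left(q,s \right)} = 17 s + q s$ ($h{\left(q,s \right)} = \left(q s + 16 s\right) + s = \left(16 s + q s\right) + s = 17 s + q s$)
$\left(c{\left(15 \right)} + f{\left(0,12 \right)}\right) \left(a + h{\left(12,-3 \right)}\right) = \left(15 + 21\right) \left(-346 - 3 \left(17 + 12\right)\right) = 36 \left(-346 - 87\right) = 36 \left(-433\right) = -15588$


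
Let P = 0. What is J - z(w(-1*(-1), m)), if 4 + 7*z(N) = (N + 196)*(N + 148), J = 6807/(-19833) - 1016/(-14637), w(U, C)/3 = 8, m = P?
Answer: -523056262013/96765207 ≈ -5405.4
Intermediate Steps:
m = 0
w(U, C) = 24 (w(U, C) = 3*8 = 24)
J = -26494577/96765207 (J = 6807*(-1/19833) - 1016*(-1/14637) = -2269/6611 + 1016/14637 = -26494577/96765207 ≈ -0.27380)
z(N) = -4/7 + (148 + N)*(196 + N)/7 (z(N) = -4/7 + ((N + 196)*(N + 148))/7 = -4/7 + ((196 + N)*(148 + N))/7 = -4/7 + ((148 + N)*(196 + N))/7 = -4/7 + (148 + N)*(196 + N)/7)
J - z(w(-1*(-1), m)) = -26494577/96765207 - (29004/7 + (1/7)*24**2 + (344/7)*24) = -26494577/96765207 - (29004/7 + (1/7)*576 + 8256/7) = -26494577/96765207 - (29004/7 + 576/7 + 8256/7) = -26494577/96765207 - 1*37836/7 = -26494577/96765207 - 37836/7 = -523056262013/96765207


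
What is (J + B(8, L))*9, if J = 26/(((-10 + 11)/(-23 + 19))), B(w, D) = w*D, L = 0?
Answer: -936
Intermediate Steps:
B(w, D) = D*w
J = -104 (J = 26/((1/(-4))) = 26/((1*(-1/4))) = 26/(-1/4) = 26*(-4) = -104)
(J + B(8, L))*9 = (-104 + 0*8)*9 = (-104 + 0)*9 = -104*9 = -936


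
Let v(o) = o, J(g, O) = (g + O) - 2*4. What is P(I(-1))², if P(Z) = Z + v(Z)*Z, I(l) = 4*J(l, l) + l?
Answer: 2689600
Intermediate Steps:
J(g, O) = -8 + O + g (J(g, O) = (O + g) - 8 = -8 + O + g)
I(l) = -32 + 9*l (I(l) = 4*(-8 + l + l) + l = 4*(-8 + 2*l) + l = (-32 + 8*l) + l = -32 + 9*l)
P(Z) = Z + Z² (P(Z) = Z + Z*Z = Z + Z²)
P(I(-1))² = ((-32 + 9*(-1))*(1 + (-32 + 9*(-1))))² = ((-32 - 9)*(1 + (-32 - 9)))² = (-41*(1 - 41))² = (-41*(-40))² = 1640² = 2689600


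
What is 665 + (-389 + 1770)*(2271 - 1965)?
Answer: 423251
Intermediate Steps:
665 + (-389 + 1770)*(2271 - 1965) = 665 + 1381*306 = 665 + 422586 = 423251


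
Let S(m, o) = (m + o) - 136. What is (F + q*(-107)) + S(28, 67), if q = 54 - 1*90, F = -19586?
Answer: -15775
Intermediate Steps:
q = -36 (q = 54 - 90 = -36)
S(m, o) = -136 + m + o
(F + q*(-107)) + S(28, 67) = (-19586 - 36*(-107)) + (-136 + 28 + 67) = (-19586 + 3852) - 41 = -15734 - 41 = -15775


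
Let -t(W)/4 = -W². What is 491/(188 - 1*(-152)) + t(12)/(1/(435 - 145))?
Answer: 56794091/340 ≈ 1.6704e+5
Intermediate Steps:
t(W) = 4*W² (t(W) = -(-4)*W² = 4*W²)
491/(188 - 1*(-152)) + t(12)/(1/(435 - 145)) = 491/(188 - 1*(-152)) + (4*12²)/(1/(435 - 145)) = 491/(188 + 152) + (4*144)/(1/290) = 491/340 + 576/(1/290) = 491*(1/340) + 576*290 = 491/340 + 167040 = 56794091/340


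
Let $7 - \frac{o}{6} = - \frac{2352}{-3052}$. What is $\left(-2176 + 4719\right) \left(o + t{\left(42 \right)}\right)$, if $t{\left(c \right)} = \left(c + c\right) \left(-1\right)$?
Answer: $- \frac{12923526}{109} \approx -1.1856 \cdot 10^{5}$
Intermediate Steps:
$t{\left(c \right)} = - 2 c$ ($t{\left(c \right)} = 2 c \left(-1\right) = - 2 c$)
$o = \frac{4074}{109}$ ($o = 42 - 6 \left(- \frac{2352}{-3052}\right) = 42 - 6 \left(\left(-2352\right) \left(- \frac{1}{3052}\right)\right) = 42 - \frac{504}{109} = \frac{4074}{109} \approx 37.376$)
$\left(-2176 + 4719\right) \left(o + t{\left(42 \right)}\right) = \left(-2176 + 4719\right) \left(\frac{4074}{109} - 84\right) = 2543 \left(\frac{4074}{109} - 84\right) = 2543 \left(- \frac{5082}{109}\right) = - \frac{12923526}{109}$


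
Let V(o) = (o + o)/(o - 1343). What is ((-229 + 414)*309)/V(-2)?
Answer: 76886925/4 ≈ 1.9222e+7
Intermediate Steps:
V(o) = 2*o/(-1343 + o) (V(o) = (2*o)/(-1343 + o) = 2*o/(-1343 + o))
((-229 + 414)*309)/V(-2) = ((-229 + 414)*309)/((2*(-2)/(-1343 - 2))) = (185*309)/((2*(-2)/(-1345))) = 57165/((2*(-2)*(-1/1345))) = 57165/(4/1345) = 57165*(1345/4) = 76886925/4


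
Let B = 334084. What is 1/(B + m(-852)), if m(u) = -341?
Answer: 1/333743 ≈ 2.9963e-6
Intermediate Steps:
1/(B + m(-852)) = 1/(334084 - 341) = 1/333743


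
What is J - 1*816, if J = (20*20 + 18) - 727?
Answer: -1125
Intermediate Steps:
J = -309 (J = (400 + 18) - 727 = 418 - 727 = -309)
J - 1*816 = -309 - 1*816 = -309 - 816 = -1125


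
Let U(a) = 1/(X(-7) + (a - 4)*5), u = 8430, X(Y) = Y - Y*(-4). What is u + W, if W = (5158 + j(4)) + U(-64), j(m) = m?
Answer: 5096999/375 ≈ 13592.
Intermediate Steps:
X(Y) = 5*Y (X(Y) = Y - (-4)*Y = Y + 4*Y = 5*Y)
U(a) = 1/(-55 + 5*a) (U(a) = 1/(5*(-7) + (a - 4)*5) = 1/(-35 + (-4 + a)*5) = 1/(-35 + (-20 + 5*a)) = 1/(-55 + 5*a))
W = 1935749/375 (W = (5158 + 4) + 1/(5*(-11 - 64)) = 5162 + (1/5)/(-75) = 5162 + (1/5)*(-1/75) = 5162 - 1/375 = 1935749/375 ≈ 5162.0)
u + W = 8430 + 1935749/375 = 5096999/375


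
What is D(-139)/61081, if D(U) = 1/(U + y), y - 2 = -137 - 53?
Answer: -1/19973487 ≈ -5.0066e-8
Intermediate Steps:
y = -188 (y = 2 + (-137 - 53) = 2 - 190 = -188)
D(U) = 1/(-188 + U) (D(U) = 1/(U - 188) = 1/(-188 + U))
D(-139)/61081 = 1/(-188 - 139*61081) = (1/61081)/(-327) = -1/327*1/61081 = -1/19973487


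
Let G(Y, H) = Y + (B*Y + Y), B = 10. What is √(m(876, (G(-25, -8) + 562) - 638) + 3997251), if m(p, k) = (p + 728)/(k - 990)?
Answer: √1864673073973/683 ≈ 1999.3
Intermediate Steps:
G(Y, H) = 12*Y (G(Y, H) = Y + (10*Y + Y) = Y + 11*Y = 12*Y)
m(p, k) = (728 + p)/(-990 + k)
√(m(876, (G(-25, -8) + 562) - 638) + 3997251) = √((728 + 876)/(-990 + ((12*(-25) + 562) - 638)) + 3997251) = √(1604/(-990 + ((-300 + 562) - 638)) + 3997251) = √(1604/(-990 + (262 - 638)) + 3997251) = √(1604/(-990 - 376) + 3997251) = √(1604/(-1366) + 3997251) = √(-1/1366*1604 + 3997251) = √(-802/683 + 3997251) = √(2730121631/683) = √1864673073973/683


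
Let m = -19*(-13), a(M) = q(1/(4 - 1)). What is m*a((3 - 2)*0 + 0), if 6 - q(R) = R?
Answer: 4199/3 ≈ 1399.7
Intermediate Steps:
q(R) = 6 - R
a(M) = 17/3 (a(M) = 6 - 1/(4 - 1) = 6 - 1/3 = 6 - 1*⅓ = 6 - ⅓ = 17/3)
m = 247
m*a((3 - 2)*0 + 0) = 247*(17/3) = 4199/3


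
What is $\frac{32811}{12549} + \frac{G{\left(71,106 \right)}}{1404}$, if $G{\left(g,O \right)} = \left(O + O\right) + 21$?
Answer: $\frac{16330187}{5872932} \approx 2.7806$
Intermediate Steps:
$G{\left(g,O \right)} = 21 + 2 O$ ($G{\left(g,O \right)} = 2 O + 21 = 21 + 2 O$)
$\frac{32811}{12549} + \frac{G{\left(71,106 \right)}}{1404} = \frac{32811}{12549} + \frac{21 + 2 \cdot 106}{1404} = 32811 \cdot \frac{1}{12549} + \left(21 + 212\right) \frac{1}{1404} = \frac{10937}{4183} + 233 \cdot \frac{1}{1404} = \frac{10937}{4183} + \frac{233}{1404} = \frac{16330187}{5872932}$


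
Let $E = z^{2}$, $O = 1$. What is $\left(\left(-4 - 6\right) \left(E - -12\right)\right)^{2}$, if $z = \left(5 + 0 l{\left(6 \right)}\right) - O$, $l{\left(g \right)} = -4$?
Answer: $78400$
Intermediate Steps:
$z = 4$ ($z = \left(5 + 0 \left(-4\right)\right) - 1 = \left(5 + 0\right) - 1 = 5 - 1 = 4$)
$E = 16$ ($E = 4^{2} = 16$)
$\left(\left(-4 - 6\right) \left(E - -12\right)\right)^{2} = \left(\left(-4 - 6\right) \left(16 - -12\right)\right)^{2} = \left(- 10 \left(16 + 12\right)\right)^{2} = \left(\left(-10\right) 28\right)^{2} = \left(-280\right)^{2} = 78400$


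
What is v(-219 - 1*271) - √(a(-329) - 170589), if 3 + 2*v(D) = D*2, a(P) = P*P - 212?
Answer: -983/2 - 4*I*√3910 ≈ -491.5 - 250.12*I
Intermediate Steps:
a(P) = -212 + P² (a(P) = P² - 212 = -212 + P²)
v(D) = -3/2 + D (v(D) = -3/2 + (D*2)/2 = -3/2 + (2*D)/2 = -3/2 + D)
v(-219 - 1*271) - √(a(-329) - 170589) = (-3/2 + (-219 - 1*271)) - √((-212 + (-329)²) - 170589) = (-3/2 + (-219 - 271)) - √((-212 + 108241) - 170589) = (-3/2 - 490) - √(108029 - 170589) = -983/2 - √(-62560) = -983/2 - 4*I*√3910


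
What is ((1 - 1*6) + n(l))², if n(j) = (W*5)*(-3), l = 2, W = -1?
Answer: 100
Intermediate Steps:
n(j) = 15 (n(j) = -1*5*(-3) = -5*(-3) = 15)
((1 - 1*6) + n(l))² = ((1 - 1*6) + 15)² = ((1 - 6) + 15)² = (-5 + 15)² = 10² = 100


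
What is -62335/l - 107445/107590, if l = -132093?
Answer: -3971411/7539462 ≈ -0.52675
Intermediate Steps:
-62335/l - 107445/107590 = -62335/(-132093) - 107445/107590 = -62335*(-1/132093) - 107445*1/107590 = 4795/10161 - 741/742 = -3971411/7539462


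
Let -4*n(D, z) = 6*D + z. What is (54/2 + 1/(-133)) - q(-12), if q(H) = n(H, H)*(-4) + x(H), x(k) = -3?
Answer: 15161/133 ≈ 113.99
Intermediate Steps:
n(D, z) = -3*D/2 - z/4 (n(D, z) = -(6*D + z)/4 = -(z + 6*D)/4 = -3*D/2 - z/4)
q(H) = -3 + 7*H (q(H) = (-3*H/2 - H/4)*(-4) - 3 = -7*H/4*(-4) - 3 = 7*H - 3 = -3 + 7*H)
(54/2 + 1/(-133)) - q(-12) = (54/2 + 1/(-133)) - (-3 + 7*(-12)) = (54*(½) + 1*(-1/133)) - (-3 - 84) = (27 - 1/133) - 1*(-87) = 3590/133 + 87 = 15161/133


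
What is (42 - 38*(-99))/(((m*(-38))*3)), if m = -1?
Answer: 634/19 ≈ 33.368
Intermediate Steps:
(42 - 38*(-99))/(((m*(-38))*3)) = (42 - 38*(-99))/((-1*(-38)*3)) = (42 + 3762)/((38*3)) = 3804/114 = 3804*(1/114) = 634/19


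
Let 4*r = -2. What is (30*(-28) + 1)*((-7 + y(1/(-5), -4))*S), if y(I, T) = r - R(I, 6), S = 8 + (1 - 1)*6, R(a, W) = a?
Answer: 244988/5 ≈ 48998.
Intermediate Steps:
r = -½ (r = (¼)*(-2) = -½ ≈ -0.50000)
S = 8 (S = 8 + 0*6 = 8 + 0 = 8)
y(I, T) = -½ - I
(30*(-28) + 1)*((-7 + y(1/(-5), -4))*S) = (30*(-28) + 1)*((-7 + (-½ - 1/(-5)))*8) = (-840 + 1)*((-7 + (-½ - 1*(-⅕)))*8) = -839*(-7 + (-½ + ⅕))*8 = -839*(-7 - 3/10)*8 = -(-61247)*8/10 = -839*(-292/5) = 244988/5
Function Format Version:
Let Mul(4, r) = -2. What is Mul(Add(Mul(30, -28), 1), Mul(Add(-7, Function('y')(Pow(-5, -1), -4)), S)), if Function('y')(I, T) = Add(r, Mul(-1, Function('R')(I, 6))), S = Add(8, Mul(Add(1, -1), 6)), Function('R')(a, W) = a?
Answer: Rational(244988, 5) ≈ 48998.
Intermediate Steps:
r = Rational(-1, 2) (r = Mul(Rational(1, 4), -2) = Rational(-1, 2) ≈ -0.50000)
S = 8 (S = Add(8, Mul(0, 6)) = Add(8, 0) = 8)
Function('y')(I, T) = Add(Rational(-1, 2), Mul(-1, I))
Mul(Add(Mul(30, -28), 1), Mul(Add(-7, Function('y')(Pow(-5, -1), -4)), S)) = Mul(Add(Mul(30, -28), 1), Mul(Add(-7, Add(Rational(-1, 2), Mul(-1, Pow(-5, -1)))), 8)) = Mul(Add(-840, 1), Mul(Add(-7, Add(Rational(-1, 2), Mul(-1, Rational(-1, 5)))), 8)) = Mul(-839, Mul(Add(-7, Add(Rational(-1, 2), Rational(1, 5))), 8)) = Mul(-839, Mul(Add(-7, Rational(-3, 10)), 8)) = Mul(-839, Mul(Rational(-73, 10), 8)) = Mul(-839, Rational(-292, 5)) = Rational(244988, 5)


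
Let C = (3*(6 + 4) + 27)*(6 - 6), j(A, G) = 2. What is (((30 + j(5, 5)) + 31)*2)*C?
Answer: 0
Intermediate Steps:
C = 0 (C = (3*10 + 27)*0 = (30 + 27)*0 = 57*0 = 0)
(((30 + j(5, 5)) + 31)*2)*C = (((30 + 2) + 31)*2)*0 = ((32 + 31)*2)*0 = (63*2)*0 = 126*0 = 0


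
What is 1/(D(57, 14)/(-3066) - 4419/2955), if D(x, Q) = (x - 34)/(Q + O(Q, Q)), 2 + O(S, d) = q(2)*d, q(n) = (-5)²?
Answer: -1093243620/1634893571 ≈ -0.66869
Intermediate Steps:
q(n) = 25
O(S, d) = -2 + 25*d
D(x, Q) = (-34 + x)/(-2 + 26*Q) (D(x, Q) = (x - 34)/(Q + (-2 + 25*Q)) = (-34 + x)/(-2 + 26*Q))
1/(D(57, 14)/(-3066) - 4419/2955) = 1/(((-34 + 57)/(2*(-1 + 13*14)))/(-3066) - 4419/2955) = 1/(((½)*23/(-1 + 182))*(-1/3066) - 4419*1/2955) = 1/(((½)*23/181)*(-1/3066) - 1473/985) = 1/(((½)*(1/181)*23)*(-1/3066) - 1473/985) = 1/((23/362)*(-1/3066) - 1473/985) = 1/(-23/1109892 - 1473/985) = 1/(-1634893571/1093243620) = -1093243620/1634893571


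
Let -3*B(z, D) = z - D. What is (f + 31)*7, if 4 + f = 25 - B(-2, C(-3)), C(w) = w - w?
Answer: 1078/3 ≈ 359.33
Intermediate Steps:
C(w) = 0
B(z, D) = -z/3 + D/3 (B(z, D) = -(z - D)/3 = -z/3 + D/3)
f = 61/3 (f = -4 + (25 - (-⅓*(-2) + (⅓)*0)) = -4 + (25 - (⅔ + 0)) = -4 + (25 - 1*⅔) = -4 + (25 - ⅔) = -4 + 73/3 = 61/3 ≈ 20.333)
(f + 31)*7 = (61/3 + 31)*7 = (154/3)*7 = 1078/3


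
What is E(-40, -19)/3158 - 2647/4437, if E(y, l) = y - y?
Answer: -2647/4437 ≈ -0.59657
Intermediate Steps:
E(y, l) = 0
E(-40, -19)/3158 - 2647/4437 = 0/3158 - 2647/4437 = 0*(1/3158) - 2647*1/4437 = 0 - 2647/4437 = -2647/4437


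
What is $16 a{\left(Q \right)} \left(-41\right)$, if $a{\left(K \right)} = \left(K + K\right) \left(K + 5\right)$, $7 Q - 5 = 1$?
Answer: $- \frac{322752}{49} \approx -6586.8$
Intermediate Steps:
$Q = \frac{6}{7}$ ($Q = \frac{5}{7} + \frac{1}{7} \cdot 1 = \frac{5}{7} + \frac{1}{7} = \frac{6}{7} \approx 0.85714$)
$a{\left(K \right)} = 2 K \left(5 + K\right)$
$16 a{\left(Q \right)} \left(-41\right) = 16 \cdot 2 \cdot \frac{6}{7} \left(5 + \frac{6}{7}\right) \left(-41\right) = 16 \cdot 2 \cdot \frac{6}{7} \cdot \frac{41}{7} \left(-41\right) = 16 \cdot \frac{492}{49} \left(-41\right) = \frac{7872}{49} \left(-41\right) = - \frac{322752}{49}$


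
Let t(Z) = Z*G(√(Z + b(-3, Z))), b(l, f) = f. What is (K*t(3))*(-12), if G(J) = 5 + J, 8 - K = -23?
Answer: -5580 - 1116*√6 ≈ -8313.6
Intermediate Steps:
K = 31 (K = 8 - 1*(-23) = 8 + 23 = 31)
t(Z) = Z*(5 + √2*√Z) (t(Z) = Z*(5 + √(Z + Z)) = Z*(5 + √(2*Z)) = Z*(5 + √2*√Z))
(K*t(3))*(-12) = (31*(3*(5 + √2*√3)))*(-12) = (31*(3*(5 + √6)))*(-12) = (31*(15 + 3*√6))*(-12) = (465 + 93*√6)*(-12) = -5580 - 1116*√6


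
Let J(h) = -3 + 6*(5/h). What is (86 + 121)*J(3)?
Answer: 1449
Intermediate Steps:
J(h) = -3 + 30/h
(86 + 121)*J(3) = (86 + 121)*(-3 + 30/3) = 207*(-3 + 30*(1/3)) = 207*(-3 + 10) = 207*7 = 1449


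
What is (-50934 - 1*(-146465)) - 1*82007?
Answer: 13524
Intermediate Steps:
(-50934 - 1*(-146465)) - 1*82007 = (-50934 + 146465) - 82007 = 95531 - 82007 = 13524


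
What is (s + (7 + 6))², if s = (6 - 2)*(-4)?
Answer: 9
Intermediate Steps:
s = -16 (s = 4*(-4) = -16)
(s + (7 + 6))² = (-16 + (7 + 6))² = (-16 + 13)² = (-3)² = 9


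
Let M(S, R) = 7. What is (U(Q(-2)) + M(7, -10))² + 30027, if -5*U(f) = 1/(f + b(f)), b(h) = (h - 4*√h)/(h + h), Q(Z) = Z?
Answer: 4*(188081*I + 2255770*√2)/(25*(I + 12*√2)) ≈ 30077.0 + 0.94111*I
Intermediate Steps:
b(h) = (h - 4*√h)/(2*h) (b(h) = (h - 4*√h)/((2*h)) = (h - 4*√h)*(1/(2*h)) = (h - 4*√h)/(2*h))
U(f) = -1/(5*(½ + f - 2/√f)) (U(f) = -1/(5*(f + (½ - 2/√f))) = -1/(5*(½ + f - 2/√f)))
(U(Q(-2)) + M(7, -10))² + 30027 = (-2*√(-2)/(-20 + 5*√(-2) + 10*(-2)^(3/2)) + 7)² + 30027 = (-2*I*√2/(-20 + 5*(I*√2) + 10*(-2*I*√2)) + 7)² + 30027 = (-2*I*√2/(-20 + 5*I*√2 - 20*I*√2) + 7)² + 30027 = (-2*I*√2/(-20 - 15*I*√2) + 7)² + 30027 = (7 - 2*I*√2/(-20 - 15*I*√2))² + 30027 = 30027 + (7 - 2*I*√2/(-20 - 15*I*√2))²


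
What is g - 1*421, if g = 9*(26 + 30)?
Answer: 83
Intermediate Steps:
g = 504 (g = 9*56 = 504)
g - 1*421 = 504 - 1*421 = 504 - 421 = 83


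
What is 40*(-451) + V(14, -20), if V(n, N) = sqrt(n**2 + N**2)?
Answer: -18040 + 2*sqrt(149) ≈ -18016.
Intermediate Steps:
V(n, N) = sqrt(N**2 + n**2)
40*(-451) + V(14, -20) = 40*(-451) + sqrt((-20)**2 + 14**2) = -18040 + sqrt(400 + 196) = -18040 + sqrt(596) = -18040 + 2*sqrt(149)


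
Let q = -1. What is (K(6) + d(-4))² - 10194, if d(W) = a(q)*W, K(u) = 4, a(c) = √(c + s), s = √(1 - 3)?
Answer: -10194 + 16*(1 - √(-1 + I*√2))² ≈ -10213.0 - 14.773*I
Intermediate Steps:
s = I*√2 (s = √(-2) = I*√2 ≈ 1.4142*I)
a(c) = √(c + I*√2)
d(W) = W*√(-1 + I*√2) (d(W) = √(-1 + I*√2)*W = W*√(-1 + I*√2))
(K(6) + d(-4))² - 10194 = (4 - 4*√(-1 + I*√2))² - 10194 = -10194 + (4 - 4*√(-1 + I*√2))²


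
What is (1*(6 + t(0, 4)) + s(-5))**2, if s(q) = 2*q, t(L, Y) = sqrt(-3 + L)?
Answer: (4 - I*sqrt(3))**2 ≈ 13.0 - 13.856*I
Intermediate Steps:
(1*(6 + t(0, 4)) + s(-5))**2 = (1*(6 + sqrt(-3 + 0)) + 2*(-5))**2 = (1*(6 + sqrt(-3)) - 10)**2 = (1*(6 + I*sqrt(3)) - 10)**2 = ((6 + I*sqrt(3)) - 10)**2 = (-4 + I*sqrt(3))**2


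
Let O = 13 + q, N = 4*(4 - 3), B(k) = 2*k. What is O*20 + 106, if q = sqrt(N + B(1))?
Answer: 366 + 20*sqrt(6) ≈ 414.99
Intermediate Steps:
N = 4 (N = 4*1 = 4)
q = sqrt(6) (q = sqrt(4 + 2*1) = sqrt(4 + 2) = sqrt(6) ≈ 2.4495)
O = 13 + sqrt(6) ≈ 15.449
O*20 + 106 = (13 + sqrt(6))*20 + 106 = (260 + 20*sqrt(6)) + 106 = 366 + 20*sqrt(6)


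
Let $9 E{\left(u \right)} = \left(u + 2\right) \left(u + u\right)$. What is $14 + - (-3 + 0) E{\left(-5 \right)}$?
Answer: $24$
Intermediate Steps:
$E{\left(u \right)} = \frac{2 u \left(2 + u\right)}{9}$ ($E{\left(u \right)} = \frac{\left(u + 2\right) \left(u + u\right)}{9} = \frac{\left(2 + u\right) 2 u}{9} = \frac{2 u \left(2 + u\right)}{9}$)
$14 + - (-3 + 0) E{\left(-5 \right)} = 14 + - (-3 + 0) \frac{2}{9} \left(-5\right) \left(2 - 5\right) = 14 + \left(-1\right) \left(-3\right) \frac{2}{9} \left(-5\right) \left(-3\right) = 14 + 3 \cdot \frac{10}{3} = 14 + 10 = 24$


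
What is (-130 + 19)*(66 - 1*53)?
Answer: -1443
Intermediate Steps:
(-130 + 19)*(66 - 1*53) = -111*(66 - 53) = -111*13 = -1443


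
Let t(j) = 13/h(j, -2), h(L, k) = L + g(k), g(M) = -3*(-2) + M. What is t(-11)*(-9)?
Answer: 117/7 ≈ 16.714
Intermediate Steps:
g(M) = 6 + M
h(L, k) = 6 + L + k (h(L, k) = L + (6 + k) = 6 + L + k)
t(j) = 13/(4 + j) (t(j) = 13/(6 + j - 2) = 13/(4 + j))
t(-11)*(-9) = (13/(4 - 11))*(-9) = (13/(-7))*(-9) = (13*(-⅐))*(-9) = -13/7*(-9) = 117/7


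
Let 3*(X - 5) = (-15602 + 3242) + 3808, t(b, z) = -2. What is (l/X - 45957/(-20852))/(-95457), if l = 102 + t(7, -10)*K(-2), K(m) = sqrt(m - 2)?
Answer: -128651399/5664212320156 - 4*I/271638803 ≈ -2.2713e-5 - 1.4725e-8*I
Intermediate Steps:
K(m) = sqrt(-2 + m)
l = 102 - 4*I (l = 102 - 2*sqrt(-2 - 2) = 102 - 4*I ≈ 102.0 - 4.0*I)
X = -8537/3 (X = 5 + ((-15602 + 3242) + 3808)/3 = 5 + (-12360 + 3808)/3 = 5 + (1/3)*(-8552) = 5 - 8552/3 = -8537/3 ≈ -2845.7)
(l/X - 45957/(-20852))/(-95457) = ((102 - 4*I)/(-8537/3) - 45957/(-20852))/(-95457) = ((102 - 4*I)*(-3/8537) - 45957*(-1/20852))*(-1/95457) = ((-306/8537 + 12*I/8537) + 45957/20852)*(-1/95457) = (385954197/178013524 + 12*I/8537)*(-1/95457) = -128651399/5664212320156 - 4*I/271638803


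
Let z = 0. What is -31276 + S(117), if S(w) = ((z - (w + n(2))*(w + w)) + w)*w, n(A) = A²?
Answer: -3330325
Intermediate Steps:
S(w) = w*(w - 2*w*(4 + w)) (S(w) = ((0 - (w + 2²)*(w + w)) + w)*w = ((0 - (w + 4)*2*w) + w)*w = ((0 - (4 + w)*2*w) + w)*w = ((0 - 2*w*(4 + w)) + w)*w = (-2*w*(4 + w) + w)*w = (w - 2*w*(4 + w))*w = w*(w - 2*w*(4 + w)))
-31276 + S(117) = -31276 + 117²*(-7 - 2*117) = -31276 + 13689*(-7 - 234) = -31276 + 13689*(-241) = -31276 - 3299049 = -3330325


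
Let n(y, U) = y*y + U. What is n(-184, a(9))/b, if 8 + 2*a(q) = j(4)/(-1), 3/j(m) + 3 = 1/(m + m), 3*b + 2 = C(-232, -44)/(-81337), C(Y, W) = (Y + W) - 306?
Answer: -47497229172/932029 ≈ -50961.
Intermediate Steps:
C(Y, W) = -306 + W + Y (C(Y, W) = (W + Y) - 306 = -306 + W + Y)
b = -162092/244011 (b = -2/3 + ((-306 - 44 - 232)/(-81337))/3 = -2/3 + (-582*(-1/81337))/3 = -2/3 + (1/3)*(582/81337) = -2/3 + 194/81337 = -162092/244011 ≈ -0.66428)
j(m) = 3/(-3 + 1/(2*m)) (j(m) = 3/(-3 + 1/(m + m)) = 3/(-3 + 1/(2*m)))
a(q) = -80/23 (a(q) = -4 + (-6*4/(-1 + 6*4)/(-1))/2 = -4 + (-6*4/(-1 + 24)*(-1))/2 = -4 + (-6*4/23*(-1))/2 = -4 + (-6*4*1/23*(-1))/2 = -4 + (-24/23*(-1))/2 = -4 + (1/2)*(24/23) = -4 + 12/23 = -80/23)
n(y, U) = U + y**2 (n(y, U) = y**2 + U = U + y**2)
n(-184, a(9))/b = (-80/23 + (-184)**2)/(-162092/244011) = (-80/23 + 33856)*(-244011/162092) = (778608/23)*(-244011/162092) = -47497229172/932029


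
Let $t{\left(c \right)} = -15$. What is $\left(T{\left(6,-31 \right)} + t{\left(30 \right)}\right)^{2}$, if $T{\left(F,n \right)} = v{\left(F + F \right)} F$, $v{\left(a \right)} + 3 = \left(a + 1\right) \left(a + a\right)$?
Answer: $3381921$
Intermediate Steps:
$v{\left(a \right)} = -3 + 2 a \left(1 + a\right)$ ($v{\left(a \right)} = -3 + \left(a + 1\right) \left(a + a\right) = -3 + \left(1 + a\right) 2 a = -3 + 2 a \left(1 + a\right)$)
$T{\left(F,n \right)} = F \left(-3 + 4 F + 8 F^{2}\right)$ ($T{\left(F,n \right)} = \left(-3 + 2 \left(F + F\right) + 2 \left(F + F\right)^{2}\right) F = \left(-3 + 2 \cdot 2 F + 2 \left(2 F\right)^{2}\right) F = \left(-3 + 4 F + 2 \cdot 4 F^{2}\right) F = \left(-3 + 4 F + 8 F^{2}\right) F = F \left(-3 + 4 F + 8 F^{2}\right)$)
$\left(T{\left(6,-31 \right)} + t{\left(30 \right)}\right)^{2} = \left(6 \left(-3 + 4 \cdot 6 + 8 \cdot 6^{2}\right) - 15\right)^{2} = \left(6 \left(-3 + 24 + 8 \cdot 36\right) - 15\right)^{2} = \left(6 \left(-3 + 24 + 288\right) - 15\right)^{2} = \left(6 \cdot 309 - 15\right)^{2} = \left(1854 - 15\right)^{2} = 1839^{2} = 3381921$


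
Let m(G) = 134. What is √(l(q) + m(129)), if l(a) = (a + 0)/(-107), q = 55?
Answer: 69*√321/107 ≈ 11.554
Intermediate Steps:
l(a) = -a/107 (l(a) = a*(-1/107) = -a/107)
√(l(q) + m(129)) = √(-1/107*55 + 134) = √(-55/107 + 134) = √(14283/107) = 69*√321/107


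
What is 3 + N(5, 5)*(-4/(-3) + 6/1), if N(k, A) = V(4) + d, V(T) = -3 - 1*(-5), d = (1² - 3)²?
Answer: 47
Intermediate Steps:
d = 4 (d = (1 - 3)² = (-2)² = 4)
V(T) = 2 (V(T) = -3 + 5 = 2)
N(k, A) = 6 (N(k, A) = 2 + 4 = 6)
3 + N(5, 5)*(-4/(-3) + 6/1) = 3 + 6*(-4/(-3) + 6/1) = 3 + 6*(-4*(-⅓) + 6*1) = 3 + 6*(4/3 + 6) = 3 + 6*(22/3) = 3 + 44 = 47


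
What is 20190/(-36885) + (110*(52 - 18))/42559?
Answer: -4371614/9513871 ≈ -0.45950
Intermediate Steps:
20190/(-36885) + (110*(52 - 18))/42559 = 20190*(-1/36885) + (110*34)*(1/42559) = -1346/2459 + 3740*(1/42559) = -1346/2459 + 340/3869 = -4371614/9513871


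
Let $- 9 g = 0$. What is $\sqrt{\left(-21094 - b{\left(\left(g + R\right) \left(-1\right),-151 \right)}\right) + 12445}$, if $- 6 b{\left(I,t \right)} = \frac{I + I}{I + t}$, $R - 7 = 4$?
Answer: $\frac{i \sqrt{25220418}}{54} \approx 93.0 i$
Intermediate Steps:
$g = 0$ ($g = \left(- \frac{1}{9}\right) 0 = 0$)
$R = 11$ ($R = 7 + 4 = 11$)
$b{\left(I,t \right)} = - \frac{I}{3 \left(I + t\right)}$ ($b{\left(I,t \right)} = - \frac{\left(I + I\right) \frac{1}{I + t}}{6} = - \frac{2 I \frac{1}{I + t}}{6} = - \frac{I}{3 \left(I + t\right)}$)
$\sqrt{\left(-21094 - b{\left(\left(g + R\right) \left(-1\right),-151 \right)}\right) + 12445} = \sqrt{\left(-21094 - - \frac{\left(0 + 11\right) \left(-1\right)}{3 \left(0 + 11\right) \left(-1\right) + 3 \left(-151\right)}\right) + 12445} = \sqrt{\left(-21094 - - \frac{11 \left(-1\right)}{3 \cdot 11 \left(-1\right) - 453}\right) + 12445} = \sqrt{\left(-21094 - \left(-1\right) \left(-11\right) \frac{1}{3 \left(-11\right) - 453}\right) + 12445} = \sqrt{\left(-21094 - \left(-1\right) \left(-11\right) \frac{1}{-33 - 453}\right) + 12445} = \sqrt{\left(-21094 - \left(-1\right) \left(-11\right) \frac{1}{-486}\right) + 12445} = \sqrt{\left(-21094 - \left(-1\right) \left(-11\right) \left(- \frac{1}{486}\right)\right) + 12445} = \sqrt{\left(-21094 - - \frac{11}{486}\right) + 12445} = \sqrt{\left(-21094 + \frac{11}{486}\right) + 12445} = \sqrt{- \frac{10251673}{486} + 12445} = \sqrt{- \frac{4203403}{486}} = \frac{i \sqrt{25220418}}{54}$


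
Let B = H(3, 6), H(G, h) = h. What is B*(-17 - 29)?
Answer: -276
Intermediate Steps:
B = 6
B*(-17 - 29) = 6*(-17 - 29) = 6*(-46) = -276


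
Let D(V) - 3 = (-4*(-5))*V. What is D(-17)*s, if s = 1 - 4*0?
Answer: -337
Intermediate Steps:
D(V) = 3 + 20*V (D(V) = 3 + (-4*(-5))*V = 3 + 20*V)
s = 1 (s = 1 + 0 = 1)
D(-17)*s = (3 + 20*(-17))*1 = (3 - 340)*1 = -337*1 = -337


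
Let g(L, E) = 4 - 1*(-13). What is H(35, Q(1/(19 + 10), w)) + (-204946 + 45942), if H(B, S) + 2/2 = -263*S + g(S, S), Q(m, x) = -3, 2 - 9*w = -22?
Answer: -158199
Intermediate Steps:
w = 8/3 (w = 2/9 - 1/9*(-22) = 2/9 + 22/9 = 8/3 ≈ 2.6667)
g(L, E) = 17 (g(L, E) = 4 + 13 = 17)
H(B, S) = 16 - 263*S (H(B, S) = -1 + (-263*S + 17) = -1 + (17 - 263*S) = 16 - 263*S)
H(35, Q(1/(19 + 10), w)) + (-204946 + 45942) = (16 - 263*(-3)) + (-204946 + 45942) = (16 + 789) - 159004 = 805 - 159004 = -158199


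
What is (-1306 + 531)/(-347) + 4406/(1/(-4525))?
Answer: -6918190275/347 ≈ -1.9937e+7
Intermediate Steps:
(-1306 + 531)/(-347) + 4406/(1/(-4525)) = -775*(-1/347) + 4406/(-1/4525) = 775/347 + 4406*(-4525) = 775/347 - 19937150 = -6918190275/347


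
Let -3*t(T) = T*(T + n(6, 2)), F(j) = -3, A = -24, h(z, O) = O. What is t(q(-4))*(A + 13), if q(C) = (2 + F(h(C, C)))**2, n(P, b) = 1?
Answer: 22/3 ≈ 7.3333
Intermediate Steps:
q(C) = 1 (q(C) = (2 - 3)**2 = (-1)**2 = 1)
t(T) = -T*(1 + T)/3 (t(T) = -T*(T + 1)/3 = -T*(1 + T)/3)
t(q(-4))*(A + 13) = (-1/3*1*(1 + 1))*(-24 + 13) = -1/3*1*2*(-11) = -2/3*(-11) = 22/3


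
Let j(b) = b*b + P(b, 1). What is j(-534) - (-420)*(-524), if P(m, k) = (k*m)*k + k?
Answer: 64543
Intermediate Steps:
P(m, k) = k + m*k**2 (P(m, k) = m*k**2 + k = k + m*k**2)
j(b) = 1 + b + b**2 (j(b) = b*b + 1*(1 + 1*b) = b**2 + 1*(1 + b) = b**2 + (1 + b) = 1 + b + b**2)
j(-534) - (-420)*(-524) = (1 - 534 + (-534)**2) - (-420)*(-524) = (1 - 534 + 285156) - 1*220080 = 284623 - 220080 = 64543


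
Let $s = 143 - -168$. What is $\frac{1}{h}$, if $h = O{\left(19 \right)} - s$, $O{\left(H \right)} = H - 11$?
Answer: $- \frac{1}{303} \approx -0.0033003$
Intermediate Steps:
$O{\left(H \right)} = -11 + H$ ($O{\left(H \right)} = H - 11 = -11 + H$)
$s = 311$ ($s = 143 + 168 = 311$)
$h = -303$ ($h = \left(-11 + 19\right) - 311 = 8 - 311 = -303$)
$\frac{1}{h} = \frac{1}{-303} = - \frac{1}{303}$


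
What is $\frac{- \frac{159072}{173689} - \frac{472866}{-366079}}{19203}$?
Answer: $\frac{7966234662}{407000514653831} \approx 1.9573 \cdot 10^{-5}$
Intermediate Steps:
$\frac{- \frac{159072}{173689} - \frac{472866}{-366079}}{19203} = \left(\left(-159072\right) \frac{1}{173689} - - \frac{472866}{366079}\right) \frac{1}{19203} = \left(- \frac{159072}{173689} + \frac{472866}{366079}\right) \frac{1}{19203} = \frac{23898703986}{63583895431} \cdot \frac{1}{19203} = \frac{7966234662}{407000514653831}$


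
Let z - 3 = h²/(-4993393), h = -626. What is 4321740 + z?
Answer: 21580160852123/4993393 ≈ 4.3217e+6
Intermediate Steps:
z = 14588303/4993393 (z = 3 + (-626)²/(-4993393) = 3 + 391876*(-1/4993393) = 3 - 391876/4993393 = 14588303/4993393 ≈ 2.9215)
4321740 + z = 4321740 + 14588303/4993393 = 21580160852123/4993393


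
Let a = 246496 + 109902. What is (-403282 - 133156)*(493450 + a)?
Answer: -455890761424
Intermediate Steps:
a = 356398
(-403282 - 133156)*(493450 + a) = (-403282 - 133156)*(493450 + 356398) = -536438*849848 = -455890761424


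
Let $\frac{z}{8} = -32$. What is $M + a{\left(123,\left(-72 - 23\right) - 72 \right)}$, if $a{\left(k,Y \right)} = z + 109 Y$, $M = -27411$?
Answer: $-45870$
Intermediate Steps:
$z = -256$ ($z = 8 \left(-32\right) = -256$)
$a{\left(k,Y \right)} = -256 + 109 Y$
$M + a{\left(123,\left(-72 - 23\right) - 72 \right)} = -27411 + \left(-256 + 109 \left(\left(-72 - 23\right) - 72\right)\right) = -27411 + \left(-256 + 109 \left(-95 - 72\right)\right) = -27411 + \left(-256 + 109 \left(-167\right)\right) = -27411 - 18459 = -45870$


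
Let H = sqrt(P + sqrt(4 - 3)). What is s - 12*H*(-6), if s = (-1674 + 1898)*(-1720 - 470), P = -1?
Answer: -490560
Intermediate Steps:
H = 0 (H = sqrt(-1 + sqrt(4 - 3)) = sqrt(-1 + sqrt(1)) = sqrt(-1 + 1) = sqrt(0) = 0)
s = -490560 (s = 224*(-2190) = -490560)
s - 12*H*(-6) = -490560 - 12*0*(-6) = -490560 + 0*(-6) = -490560 + 0 = -490560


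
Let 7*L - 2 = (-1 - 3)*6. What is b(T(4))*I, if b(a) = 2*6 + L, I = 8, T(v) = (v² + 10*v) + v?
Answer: 496/7 ≈ 70.857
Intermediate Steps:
T(v) = v² + 11*v
L = -22/7 (L = 2/7 + ((-1 - 3)*6)/7 = 2/7 + (-4*6)/7 = 2/7 + (⅐)*(-24) = 2/7 - 24/7 = -22/7 ≈ -3.1429)
b(a) = 62/7 (b(a) = 2*6 - 22/7 = 12 - 22/7 = 62/7)
b(T(4))*I = (62/7)*8 = 496/7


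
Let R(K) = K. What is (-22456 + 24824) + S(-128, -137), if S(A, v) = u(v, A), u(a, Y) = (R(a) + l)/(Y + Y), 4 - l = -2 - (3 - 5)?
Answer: 606341/256 ≈ 2368.5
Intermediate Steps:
l = 4 (l = 4 - (-2 - (3 - 5)) = 4 - (-2 - 1*(-2)) = 4 - (-2 + 2) = 4 - 1*0 = 4 + 0 = 4)
u(a, Y) = (4 + a)/(2*Y) (u(a, Y) = (a + 4)/(Y + Y) = (4 + a)/((2*Y)) = (4 + a)*(1/(2*Y)) = (4 + a)/(2*Y))
S(A, v) = (4 + v)/(2*A)
(-22456 + 24824) + S(-128, -137) = (-22456 + 24824) + (½)*(4 - 137)/(-128) = 2368 + (½)*(-1/128)*(-133) = 2368 + 133/256 = 606341/256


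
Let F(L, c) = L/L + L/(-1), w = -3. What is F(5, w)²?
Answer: 16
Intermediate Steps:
F(L, c) = 1 - L (F(L, c) = 1 + L*(-1) = 1 - L)
F(5, w)² = (1 - 1*5)² = (1 - 5)² = (-4)² = 16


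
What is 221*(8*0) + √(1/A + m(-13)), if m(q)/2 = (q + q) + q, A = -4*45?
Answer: I*√70205/30 ≈ 8.8321*I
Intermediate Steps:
A = -180
m(q) = 6*q (m(q) = 2*((q + q) + q) = 2*(2*q + q) = 2*(3*q) = 6*q)
221*(8*0) + √(1/A + m(-13)) = 221*(8*0) + √(1/(-180) + 6*(-13)) = 221*0 + √(-1/180 - 78) = 0 + √(-14041/180) = 0 + I*√70205/30 = I*√70205/30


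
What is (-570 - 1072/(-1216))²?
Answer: 1870822009/5776 ≈ 3.2390e+5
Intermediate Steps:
(-570 - 1072/(-1216))² = (-570 - 1072*(-1/1216))² = (-570 + 67/76)² = (-43253/76)² = 1870822009/5776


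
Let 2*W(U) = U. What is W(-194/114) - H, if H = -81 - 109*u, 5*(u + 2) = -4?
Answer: -128279/570 ≈ -225.05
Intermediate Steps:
W(U) = U/2
u = -14/5 (u = -2 + (⅕)*(-4) = -2 - ⅘ = -14/5 ≈ -2.8000)
H = 1121/5 (H = -81 - 109*(-14/5) = -81 + 1526/5 = 1121/5 ≈ 224.20)
W(-194/114) - H = (-194/114)/2 - 1*1121/5 = (-194*1/114)/2 - 1121/5 = (½)*(-97/57) - 1121/5 = -97/114 - 1121/5 = -128279/570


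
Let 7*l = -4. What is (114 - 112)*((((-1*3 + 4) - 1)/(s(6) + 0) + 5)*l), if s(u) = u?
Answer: -40/7 ≈ -5.7143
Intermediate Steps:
l = -4/7 (l = (⅐)*(-4) = -4/7 ≈ -0.57143)
(114 - 112)*((((-1*3 + 4) - 1)/(s(6) + 0) + 5)*l) = (114 - 112)*((((-1*3 + 4) - 1)/(6 + 0) + 5)*(-4/7)) = 2*((((-3 + 4) - 1)/6 + 5)*(-4/7)) = 2*(((1 - 1)*(⅙) + 5)*(-4/7)) = 2*((0*(⅙) + 5)*(-4/7)) = 2*((0 + 5)*(-4/7)) = 2*(5*(-4/7)) = 2*(-20/7) = -40/7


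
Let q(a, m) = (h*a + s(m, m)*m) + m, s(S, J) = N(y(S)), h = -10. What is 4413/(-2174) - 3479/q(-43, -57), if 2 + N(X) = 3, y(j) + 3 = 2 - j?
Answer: -4478927/343492 ≈ -13.039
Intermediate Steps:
y(j) = -1 - j (y(j) = -3 + (2 - j) = -1 - j)
N(X) = 1 (N(X) = -2 + 3 = 1)
s(S, J) = 1
q(a, m) = -10*a + 2*m (q(a, m) = (-10*a + 1*m) + m = (-10*a + m) + m = (m - 10*a) + m = -10*a + 2*m)
4413/(-2174) - 3479/q(-43, -57) = 4413/(-2174) - 3479/(-10*(-43) + 2*(-57)) = 4413*(-1/2174) - 3479/(430 - 114) = -4413/2174 - 3479/316 = -4478927/343492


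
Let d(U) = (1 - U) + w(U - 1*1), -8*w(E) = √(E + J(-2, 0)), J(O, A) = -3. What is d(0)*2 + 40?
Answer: 42 - I/2 ≈ 42.0 - 0.5*I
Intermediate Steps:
w(E) = -√(-3 + E)/8 (w(E) = -√(E - 3)/8 = -√(-3 + E)/8)
d(U) = 1 - U - √(-4 + U)/8 (d(U) = (1 - U) - √(-3 + (U - 1*1))/8 = (1 - U) - √(-3 + (U - 1))/8 = (1 - U) - √(-3 + (-1 + U))/8 = (1 - U) - √(-4 + U)/8 = 1 - U - √(-4 + U)/8)
d(0)*2 + 40 = (1 - 1*0 - √(-4 + 0)/8)*2 + 40 = (1 + 0 - I/4)*2 + 40 = (1 - I/4)*2 + 40 = (2 - I/2) + 40 = 42 - I/2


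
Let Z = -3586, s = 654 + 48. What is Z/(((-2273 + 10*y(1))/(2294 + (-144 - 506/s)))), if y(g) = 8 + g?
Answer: 2705267642/766233 ≈ 3530.6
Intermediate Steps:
s = 702
Z/(((-2273 + 10*y(1))/(2294 + (-144 - 506/s)))) = -3586*(2294 + (-144 - 506/702))/(-2273 + 10*(8 + 1)) = -3586*(2294 + (-144 - 506*1/702))/(-2273 + 10*9) = -3586*(2294 + (-144 - 253/351))/(-2273 + 90) = -3586/((-2183/(2294 - 50797/351))) = -3586/((-2183/754397/351)) = -3586/((-2183*351/754397)) = -3586/(-766233/754397) = -3586*(-754397/766233) = 2705267642/766233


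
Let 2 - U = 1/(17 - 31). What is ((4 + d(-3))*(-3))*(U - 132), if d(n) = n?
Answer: 5457/14 ≈ 389.79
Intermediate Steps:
U = 29/14 (U = 2 - 1/(17 - 31) = 2 - 1/(-14) = 2 - 1*(-1/14) = 2 + 1/14 = 29/14 ≈ 2.0714)
((4 + d(-3))*(-3))*(U - 132) = ((4 - 3)*(-3))*(29/14 - 132) = (1*(-3))*(-1819/14) = -3*(-1819/14) = 5457/14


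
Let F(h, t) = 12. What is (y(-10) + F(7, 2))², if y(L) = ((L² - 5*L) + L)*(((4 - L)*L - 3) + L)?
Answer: 458302464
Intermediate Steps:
y(L) = (L² - 4*L)*(-3 + L + L*(4 - L)) (y(L) = (L² - 4*L)*((L*(4 - L) - 3) + L) = (L² - 4*L)*((-3 + L*(4 - L)) + L) = (L² - 4*L)*(-3 + L + L*(4 - L)))
(y(-10) + F(7, 2))² = (-10*(12 - 1*(-10)³ - 23*(-10) + 9*(-10)²) + 12)² = (-10*(12 - 1*(-1000) + 230 + 9*100) + 12)² = (-10*(12 + 1000 + 230 + 900) + 12)² = (-10*2142 + 12)² = (-21420 + 12)² = (-21408)² = 458302464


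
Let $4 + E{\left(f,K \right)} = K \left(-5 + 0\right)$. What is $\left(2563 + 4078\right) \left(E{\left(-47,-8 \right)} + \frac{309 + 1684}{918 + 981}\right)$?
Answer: $\frac{467240837}{1899} \approx 2.4605 \cdot 10^{5}$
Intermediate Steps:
$E{\left(f,K \right)} = -4 - 5 K$ ($E{\left(f,K \right)} = -4 + K \left(-5 + 0\right) = -4 + K \left(-5\right) = -4 - 5 K$)
$\left(2563 + 4078\right) \left(E{\left(-47,-8 \right)} + \frac{309 + 1684}{918 + 981}\right) = \left(2563 + 4078\right) \left(\left(-4 - -40\right) + \frac{309 + 1684}{918 + 981}\right) = 6641 \left(\left(-4 + 40\right) + \frac{1993}{1899}\right) = 6641 \left(36 + 1993 \cdot \frac{1}{1899}\right) = 6641 \left(36 + \frac{1993}{1899}\right) = 6641 \cdot \frac{70357}{1899} = \frac{467240837}{1899}$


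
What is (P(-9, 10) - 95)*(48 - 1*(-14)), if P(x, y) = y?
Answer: -5270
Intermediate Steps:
(P(-9, 10) - 95)*(48 - 1*(-14)) = (10 - 95)*(48 - 1*(-14)) = -85*(48 + 14) = -85*62 = -5270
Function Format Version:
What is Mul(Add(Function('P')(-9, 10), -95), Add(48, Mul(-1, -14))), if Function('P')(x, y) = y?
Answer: -5270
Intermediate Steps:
Mul(Add(Function('P')(-9, 10), -95), Add(48, Mul(-1, -14))) = Mul(Add(10, -95), Add(48, Mul(-1, -14))) = Mul(-85, Add(48, 14)) = Mul(-85, 62) = -5270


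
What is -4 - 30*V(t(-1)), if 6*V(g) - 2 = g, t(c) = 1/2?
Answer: -33/2 ≈ -16.500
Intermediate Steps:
t(c) = ½
V(g) = ⅓ + g/6
-4 - 30*V(t(-1)) = -4 - 30*(⅓ + (⅙)*(½)) = -4 - 30*(⅓ + 1/12) = -4 - 30*5/12 = -4 - 25/2 = -33/2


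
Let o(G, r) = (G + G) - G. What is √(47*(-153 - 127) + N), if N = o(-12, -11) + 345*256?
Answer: 2*√18787 ≈ 274.13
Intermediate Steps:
o(G, r) = G (o(G, r) = 2*G - G = G)
N = 88308 (N = -12 + 345*256 = -12 + 88320 = 88308)
√(47*(-153 - 127) + N) = √(47*(-153 - 127) + 88308) = √(47*(-280) + 88308) = √(-13160 + 88308) = √75148 = 2*√18787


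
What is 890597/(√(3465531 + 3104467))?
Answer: 890597*√6569998/6569998 ≈ 347.46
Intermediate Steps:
890597/(√(3465531 + 3104467)) = 890597/(√6569998) = 890597*(√6569998/6569998) = 890597*√6569998/6569998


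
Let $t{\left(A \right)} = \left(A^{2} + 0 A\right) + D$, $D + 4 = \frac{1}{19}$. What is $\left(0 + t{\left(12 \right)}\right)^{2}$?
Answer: $\frac{7080921}{361} \approx 19615.0$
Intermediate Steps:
$D = - \frac{75}{19}$ ($D = -4 + \frac{1}{19} = - \frac{75}{19} \approx -3.9474$)
$t{\left(A \right)} = - \frac{75}{19} + A^{2}$ ($t{\left(A \right)} = \left(A^{2} + 0 A\right) - \frac{75}{19} = \left(A^{2} + 0\right) - \frac{75}{19} = A^{2} - \frac{75}{19} = - \frac{75}{19} + A^{2}$)
$\left(0 + t{\left(12 \right)}\right)^{2} = \left(0 - \left(\frac{75}{19} - 12^{2}\right)\right)^{2} = \left(0 + \left(- \frac{75}{19} + 144\right)\right)^{2} = \left(0 + \frac{2661}{19}\right)^{2} = \left(\frac{2661}{19}\right)^{2} = \frac{7080921}{361}$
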